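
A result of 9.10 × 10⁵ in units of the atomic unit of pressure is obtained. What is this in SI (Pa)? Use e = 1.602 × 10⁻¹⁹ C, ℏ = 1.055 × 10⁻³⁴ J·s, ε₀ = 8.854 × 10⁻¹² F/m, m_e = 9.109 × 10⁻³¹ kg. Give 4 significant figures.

2.666 × 10¹⁹ Pa

One atomic unit of pressure: P_au = E_h/a₀³ = m_e⁴e¹⁰/((4πε₀)⁵ℏ⁸) = 2.929 × 10¹³ Pa.
9.10 × 10⁵ × 2.929 × 10¹³ Pa = 2.666 × 10¹⁹ Pa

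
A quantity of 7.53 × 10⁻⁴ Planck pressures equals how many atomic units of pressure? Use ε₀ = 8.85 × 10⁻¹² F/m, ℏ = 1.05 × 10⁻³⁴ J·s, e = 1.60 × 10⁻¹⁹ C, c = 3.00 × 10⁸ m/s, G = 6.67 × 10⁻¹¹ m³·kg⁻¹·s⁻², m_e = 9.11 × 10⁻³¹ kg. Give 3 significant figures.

Planck pressure: p_P = c⁷/(ℏG²) = 4.68 × 10¹¹³ Pa
atomic unit of pressure: P_au = E_h/a₀³ = m_e⁴e¹⁰/((4πε₀)⁵ℏ⁸) = 3.01 × 10¹³ Pa
7.53 × 10⁻⁴ × 4.68 × 10¹¹³ / 3.01 × 10¹³ = 1.17 × 10⁹⁷

1.17 × 10⁹⁷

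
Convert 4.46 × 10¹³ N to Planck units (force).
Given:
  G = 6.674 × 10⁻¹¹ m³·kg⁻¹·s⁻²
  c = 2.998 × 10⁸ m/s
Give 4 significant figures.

3.685 × 10⁻³¹

Planck force: F_P = c⁴/G = 1.210 × 10⁴⁴ N.
4.46 × 10¹³ / 1.210 × 10⁴⁴ = 3.685 × 10⁻³¹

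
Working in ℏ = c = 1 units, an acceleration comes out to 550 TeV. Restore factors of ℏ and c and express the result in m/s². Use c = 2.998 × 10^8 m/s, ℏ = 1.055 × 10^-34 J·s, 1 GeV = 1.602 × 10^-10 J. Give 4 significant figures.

2.504 × 10^38 m/s²

Acceleration is [L]/[T]² = c·[E]/ℏ.
1 GeV → c/ℏ × (1 GeV in J) = 4.552 × 10^32 m/s².
Convert the energy scale: 550 TeV = 5.50 × 10^5 GeV.
Result: 5.50 × 10^5 × 4.552 × 10^32 = 2.504 × 10^38 m/s².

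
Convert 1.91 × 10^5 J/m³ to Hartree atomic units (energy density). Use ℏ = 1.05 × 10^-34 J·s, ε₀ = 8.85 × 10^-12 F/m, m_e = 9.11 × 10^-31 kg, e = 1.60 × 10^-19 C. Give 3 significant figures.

atomic unit of energy density: u_au = E_h/a₀³ = m_e⁴e¹⁰/((4πε₀)⁵ℏ⁸) = 3.01 × 10^13 J/m³.
1.91 × 10^5 / 3.01 × 10^13 = 6.34 × 10^-9

6.34 × 10^-9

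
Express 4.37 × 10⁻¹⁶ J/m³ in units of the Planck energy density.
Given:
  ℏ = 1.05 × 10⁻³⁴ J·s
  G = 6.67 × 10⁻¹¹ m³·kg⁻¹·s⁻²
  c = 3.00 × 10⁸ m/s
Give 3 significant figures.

9.33 × 10⁻¹³⁰

Planck energy density: u_P = c⁷/(ℏG²) = 4.68 × 10¹¹³ J/m³.
4.37 × 10⁻¹⁶ / 4.68 × 10¹¹³ = 9.33 × 10⁻¹³⁰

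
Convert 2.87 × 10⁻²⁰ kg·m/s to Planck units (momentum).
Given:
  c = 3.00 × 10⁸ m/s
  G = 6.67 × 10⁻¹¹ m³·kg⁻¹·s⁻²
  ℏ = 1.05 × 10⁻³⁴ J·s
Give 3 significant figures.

Planck momentum: p_P = √(ℏc³/G) = 6.52 kg·m/s.
2.87 × 10⁻²⁰ / 6.52 = 4.40 × 10⁻²¹

4.40 × 10⁻²¹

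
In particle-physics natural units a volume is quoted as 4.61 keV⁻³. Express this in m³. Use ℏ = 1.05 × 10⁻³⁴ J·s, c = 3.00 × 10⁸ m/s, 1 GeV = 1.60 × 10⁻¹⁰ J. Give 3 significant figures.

Volume is [L]³ = [E]⁻³·(ℏc)³.
1 GeV⁻³ → (ℏc)³ × (1 GeV in J)⁻³ = 7.63 × 10⁻⁴⁸ m³.
Convert the energy scale: 4.61 keV⁻³ = 4.61 × 10¹⁸ GeV⁻³.
Result: 4.61 × 10¹⁸ × 7.63 × 10⁻⁴⁸ = 3.52 × 10⁻²⁹ m³.

3.52 × 10⁻²⁹ m³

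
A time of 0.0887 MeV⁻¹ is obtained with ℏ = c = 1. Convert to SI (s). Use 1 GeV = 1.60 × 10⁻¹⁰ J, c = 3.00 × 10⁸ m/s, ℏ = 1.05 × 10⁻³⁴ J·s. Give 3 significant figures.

A time is [E]⁻¹ in ℏ=c=1; restore one factor of ℏ.
1 GeV⁻¹ → ℏ × (1 GeV in J)⁻¹ = 6.56 × 10⁻²⁵ s.
Convert the energy scale: 0.0887 MeV⁻¹ = 88.7 GeV⁻¹.
Result: 88.7 × 6.56 × 10⁻²⁵ = 5.82 × 10⁻²³ s.

5.82 × 10⁻²³ s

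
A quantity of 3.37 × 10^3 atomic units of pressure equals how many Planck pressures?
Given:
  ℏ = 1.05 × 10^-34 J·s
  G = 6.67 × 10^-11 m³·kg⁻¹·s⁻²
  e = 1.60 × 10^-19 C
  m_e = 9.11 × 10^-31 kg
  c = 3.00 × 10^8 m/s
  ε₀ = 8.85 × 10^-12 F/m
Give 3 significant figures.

atomic unit of pressure: P_au = E_h/a₀³ = m_e⁴e¹⁰/((4πε₀)⁵ℏ⁸) = 3.01 × 10^13 Pa
Planck pressure: p_P = c⁷/(ℏG²) = 4.68 × 10^113 Pa
3.37 × 10^3 × 3.01 × 10^13 / 4.68 × 10^113 = 2.17 × 10^-97

2.17 × 10^-97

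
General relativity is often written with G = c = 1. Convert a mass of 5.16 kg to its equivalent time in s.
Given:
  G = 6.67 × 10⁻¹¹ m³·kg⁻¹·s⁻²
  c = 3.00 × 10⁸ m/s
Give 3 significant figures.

1.27 × 10⁻³⁵ s

Mass → time via G/c³.
5.16 kg × (G/c³) = 1.27 × 10⁻³⁵ s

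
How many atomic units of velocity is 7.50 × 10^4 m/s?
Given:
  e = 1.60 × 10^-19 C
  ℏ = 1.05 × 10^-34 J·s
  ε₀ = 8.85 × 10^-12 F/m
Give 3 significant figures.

0.0342

atomic unit of velocity: v_au = e²/(4πε₀ℏ) = 2.19 × 10^6 m/s.
7.50 × 10^4 / 2.19 × 10^6 = 0.0342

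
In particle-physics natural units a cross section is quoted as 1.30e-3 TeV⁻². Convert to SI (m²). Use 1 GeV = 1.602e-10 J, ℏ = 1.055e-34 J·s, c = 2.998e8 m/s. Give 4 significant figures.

Area is [L]² = [E]⁻²·(ℏc)²; restore (ℏc)².
1 GeV⁻² → (ℏc)² × (1 GeV in J)⁻² = 3.898e-32 m².
Convert the energy scale: 1.30e-3 TeV⁻² = 1.30e-9 GeV⁻².
Result: 1.30e-9 × 3.898e-32 = 5.067e-41 m².

5.067e-41 m²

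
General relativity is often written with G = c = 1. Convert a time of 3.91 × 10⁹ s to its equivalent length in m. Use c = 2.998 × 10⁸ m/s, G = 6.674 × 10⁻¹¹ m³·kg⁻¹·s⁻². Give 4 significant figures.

1.172 × 10¹⁸ m

Time → length via c.
3.91 × 10⁹ s × (c) = 1.172 × 10¹⁸ m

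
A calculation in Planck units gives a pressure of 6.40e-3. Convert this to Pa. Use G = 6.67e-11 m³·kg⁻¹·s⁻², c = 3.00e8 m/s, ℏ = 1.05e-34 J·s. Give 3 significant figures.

3.00e111 Pa

One Planck pressure: p_P = c⁷/(ℏG²) = 4.68e113 Pa.
6.40e-3 × 4.68e113 Pa = 3.00e111 Pa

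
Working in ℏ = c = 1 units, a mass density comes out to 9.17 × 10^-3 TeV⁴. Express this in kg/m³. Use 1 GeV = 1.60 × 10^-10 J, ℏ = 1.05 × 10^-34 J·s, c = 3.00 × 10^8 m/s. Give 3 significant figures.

2.14 × 10^30 kg/m³

Mass density is [E]/(c²[L]³) = [E]⁴/(ℏ³c⁵).
1 GeV⁴ → 1/(ℏ³c⁵) × (1 GeV in J)⁴ = 2.33 × 10^20 kg/m³.
Convert the energy scale: 9.17 × 10^-3 TeV⁴ = 9.17 × 10^9 GeV⁴.
Result: 9.17 × 10^9 × 2.33 × 10^20 = 2.14 × 10^30 kg/m³.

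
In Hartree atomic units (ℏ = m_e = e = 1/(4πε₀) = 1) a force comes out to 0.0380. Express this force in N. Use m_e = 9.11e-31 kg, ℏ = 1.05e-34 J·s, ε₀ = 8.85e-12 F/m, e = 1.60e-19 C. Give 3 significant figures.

One atomic unit of force: F_au = E_h/a₀ = m_e²e⁶/((4πε₀)³ℏ⁴) = 8.33e-8 N.
0.0380 × 8.33e-8 N = 3.16e-9 N

3.16e-9 N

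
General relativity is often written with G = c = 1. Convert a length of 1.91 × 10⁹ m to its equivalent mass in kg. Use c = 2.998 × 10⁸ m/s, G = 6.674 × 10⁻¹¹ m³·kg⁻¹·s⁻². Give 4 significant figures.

2.572 × 10³⁶ kg

Length → mass via c²/G.
1.91 × 10⁹ m × (c²/G) = 2.572 × 10³⁶ kg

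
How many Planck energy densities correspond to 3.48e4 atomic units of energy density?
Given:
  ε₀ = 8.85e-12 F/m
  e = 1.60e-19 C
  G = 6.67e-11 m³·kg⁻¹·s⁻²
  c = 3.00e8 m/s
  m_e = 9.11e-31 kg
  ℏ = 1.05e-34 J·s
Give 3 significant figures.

2.24e-96

atomic unit of energy density: u_au = E_h/a₀³ = m_e⁴e¹⁰/((4πε₀)⁵ℏ⁸) = 3.01e13 J/m³
Planck energy density: u_P = c⁷/(ℏG²) = 4.68e113 J/m³
3.48e4 × 3.01e13 / 4.68e113 = 2.24e-96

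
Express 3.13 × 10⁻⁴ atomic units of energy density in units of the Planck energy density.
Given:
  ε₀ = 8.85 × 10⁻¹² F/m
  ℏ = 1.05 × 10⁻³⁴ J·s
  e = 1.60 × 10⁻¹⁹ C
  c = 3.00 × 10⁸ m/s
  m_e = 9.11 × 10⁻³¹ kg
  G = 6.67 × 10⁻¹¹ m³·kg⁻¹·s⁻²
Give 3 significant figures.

atomic unit of energy density: u_au = E_h/a₀³ = m_e⁴e¹⁰/((4πε₀)⁵ℏ⁸) = 3.01 × 10¹³ J/m³
Planck energy density: u_P = c⁷/(ℏG²) = 4.68 × 10¹¹³ J/m³
3.13 × 10⁻⁴ × 3.01 × 10¹³ / 4.68 × 10¹¹³ = 2.01 × 10⁻¹⁰⁴

2.01 × 10⁻¹⁰⁴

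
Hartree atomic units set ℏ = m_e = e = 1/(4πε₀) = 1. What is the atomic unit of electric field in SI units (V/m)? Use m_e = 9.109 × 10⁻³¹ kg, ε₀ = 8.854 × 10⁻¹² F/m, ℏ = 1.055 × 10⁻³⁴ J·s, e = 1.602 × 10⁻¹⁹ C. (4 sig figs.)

From ℏ = m_e = e = 1/(4πε₀) = 1 the electric field scale is E_au = E_h/(e a₀) = m_e²e⁵/((4πε₀)³ℏ⁴).
E_h = 4.354 × 10⁻¹⁸ J
a₀ = 5.297 × 10⁻¹¹ m
E_h/(e·a₀) = 5.131 × 10¹¹ V/m

5.131 × 10¹¹ V/m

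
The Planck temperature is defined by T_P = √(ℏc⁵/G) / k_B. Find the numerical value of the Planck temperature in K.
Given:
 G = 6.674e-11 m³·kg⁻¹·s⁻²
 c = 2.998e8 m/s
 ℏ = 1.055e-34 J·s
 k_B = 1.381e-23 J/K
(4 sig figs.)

T_P = √(ℏc⁵/G) / k_B
  = √(3.828e18) × 7.241e22
  = 1.417e32 K

1.417e32 K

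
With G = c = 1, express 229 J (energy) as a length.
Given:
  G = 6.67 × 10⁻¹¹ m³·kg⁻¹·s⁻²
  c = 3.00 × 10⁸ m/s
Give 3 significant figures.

Energy → length via G/c⁴.
229 J × (G/c⁴) = 1.89 × 10⁻⁴² m

1.89 × 10⁻⁴² m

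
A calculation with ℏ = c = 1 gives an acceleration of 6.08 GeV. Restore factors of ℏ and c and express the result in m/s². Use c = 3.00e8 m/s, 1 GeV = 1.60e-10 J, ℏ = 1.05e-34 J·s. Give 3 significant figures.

2.78e33 m/s²

Acceleration is [L]/[T]² = c·[E]/ℏ.
1 GeV → c/ℏ × (1 GeV in J) = 4.57e32 m/s².
Result: 6.08 × 4.57e32 = 2.78e33 m/s².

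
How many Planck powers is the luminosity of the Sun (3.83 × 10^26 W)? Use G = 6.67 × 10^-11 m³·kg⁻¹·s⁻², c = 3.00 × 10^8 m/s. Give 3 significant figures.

1.05 × 10^-26

Planck power: P_P = c⁵/G = 3.64 × 10^52 W.
3.83 × 10^26 / 3.64 × 10^52 = 1.05 × 10^-26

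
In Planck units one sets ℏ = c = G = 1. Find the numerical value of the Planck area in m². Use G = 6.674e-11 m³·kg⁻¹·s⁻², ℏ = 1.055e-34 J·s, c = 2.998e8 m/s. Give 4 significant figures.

2.613e-70 m²

A_P = ℏG/c³
  = 7.041e-45 / 2.695e25
  = 2.613e-70 m²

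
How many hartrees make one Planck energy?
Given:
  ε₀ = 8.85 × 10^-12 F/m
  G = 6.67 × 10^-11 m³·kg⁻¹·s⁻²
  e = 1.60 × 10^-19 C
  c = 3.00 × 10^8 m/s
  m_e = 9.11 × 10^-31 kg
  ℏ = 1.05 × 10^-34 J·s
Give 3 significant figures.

Planck energy: E_P = √(ℏc⁵/G) = 1.96 × 10^9 J
hartree: E_h = m_e e⁴/(4πε₀ℏ)² = 4.38 × 10^-18 J
ratio = 1.96 × 10^9 / 4.38 × 10^-18 = 4.47 × 10^26

4.47 × 10^26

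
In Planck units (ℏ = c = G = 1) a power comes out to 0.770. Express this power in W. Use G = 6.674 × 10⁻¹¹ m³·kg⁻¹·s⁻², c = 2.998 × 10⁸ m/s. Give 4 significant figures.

2.794 × 10⁵² W

One Planck power: P_P = c⁵/G = 3.629 × 10⁵² W.
0.770 × 3.629 × 10⁵² W = 2.794 × 10⁵² W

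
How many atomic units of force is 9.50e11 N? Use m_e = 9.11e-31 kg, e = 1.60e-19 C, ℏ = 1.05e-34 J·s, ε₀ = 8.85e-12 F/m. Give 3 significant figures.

1.14e19

atomic unit of force: F_au = E_h/a₀ = m_e²e⁶/((4πε₀)³ℏ⁴) = 8.33e-8 N.
9.50e11 / 8.33e-8 = 1.14e19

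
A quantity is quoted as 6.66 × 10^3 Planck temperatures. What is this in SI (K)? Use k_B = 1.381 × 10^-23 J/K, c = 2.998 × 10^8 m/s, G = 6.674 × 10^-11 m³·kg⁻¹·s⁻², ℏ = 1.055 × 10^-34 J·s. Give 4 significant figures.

9.436 × 10^35 K

One Planck temperature: T_P = √(ℏc⁵/G) / k_B = 1.417 × 10^32 K.
6.66 × 10^3 × 1.417 × 10^32 K = 9.436 × 10^35 K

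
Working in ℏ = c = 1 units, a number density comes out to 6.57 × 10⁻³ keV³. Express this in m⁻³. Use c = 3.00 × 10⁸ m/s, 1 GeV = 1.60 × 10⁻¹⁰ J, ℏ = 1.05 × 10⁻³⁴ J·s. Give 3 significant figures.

8.61 × 10²⁶ m⁻³

Number density is [L]⁻³ = [E]³/(ℏc)³.
1 GeV³ → 1/(ℏc)³ × (1 GeV in J)³ = 1.31 × 10⁴⁷ m⁻³.
Convert the energy scale: 6.57 × 10⁻³ keV³ = 6.57 × 10⁻²¹ GeV³.
Result: 6.57 × 10⁻²¹ × 1.31 × 10⁴⁷ = 8.61 × 10²⁶ m⁻³.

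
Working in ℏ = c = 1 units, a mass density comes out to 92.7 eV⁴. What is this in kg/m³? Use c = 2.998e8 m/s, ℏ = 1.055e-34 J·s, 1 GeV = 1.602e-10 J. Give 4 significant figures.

Mass density is [E]/(c²[L]³) = [E]⁴/(ℏ³c⁵).
1 GeV⁴ → 1/(ℏ³c⁵) × (1 GeV in J)⁴ = 2.316e20 kg/m³.
Convert the energy scale: 92.7 eV⁴ = 9.27e-35 GeV⁴.
Result: 9.27e-35 × 2.316e20 = 2.147e-14 kg/m³.

2.147e-14 kg/m³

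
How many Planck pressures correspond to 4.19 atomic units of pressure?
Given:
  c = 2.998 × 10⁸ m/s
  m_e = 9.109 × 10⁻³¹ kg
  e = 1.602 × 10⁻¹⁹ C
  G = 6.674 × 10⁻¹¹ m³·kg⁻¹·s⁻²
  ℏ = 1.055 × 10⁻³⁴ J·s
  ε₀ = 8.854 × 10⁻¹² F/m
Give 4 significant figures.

atomic unit of pressure: P_au = E_h/a₀³ = m_e⁴e¹⁰/((4πε₀)⁵ℏ⁸) = 2.929 × 10¹³ Pa
Planck pressure: p_P = c⁷/(ℏG²) = 4.632 × 10¹¹³ Pa
4.19 × 2.929 × 10¹³ / 4.632 × 10¹¹³ = 2.649 × 10⁻¹⁰⁰

2.649 × 10⁻¹⁰⁰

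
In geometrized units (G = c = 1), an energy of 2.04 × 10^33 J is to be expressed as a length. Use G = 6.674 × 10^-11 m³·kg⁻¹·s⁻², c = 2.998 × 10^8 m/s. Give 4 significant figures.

1.685 × 10^-11 m

Energy → length via G/c⁴.
2.04 × 10^33 J × (G/c⁴) = 1.685 × 10^-11 m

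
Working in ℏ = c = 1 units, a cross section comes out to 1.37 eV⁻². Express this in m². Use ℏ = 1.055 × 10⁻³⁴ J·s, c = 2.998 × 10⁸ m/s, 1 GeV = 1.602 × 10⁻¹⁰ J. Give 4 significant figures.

5.340 × 10⁻¹⁴ m²

Area is [L]² = [E]⁻²·(ℏc)²; restore (ℏc)².
1 GeV⁻² → (ℏc)² × (1 GeV in J)⁻² = 3.898 × 10⁻³² m².
Convert the energy scale: 1.37 eV⁻² = 1.37 × 10¹⁸ GeV⁻².
Result: 1.37 × 10¹⁸ × 3.898 × 10⁻³² = 5.340 × 10⁻¹⁴ m².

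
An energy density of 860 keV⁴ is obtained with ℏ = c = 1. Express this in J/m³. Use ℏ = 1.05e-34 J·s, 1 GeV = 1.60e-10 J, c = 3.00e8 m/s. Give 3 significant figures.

[E]/[L]³ = [E]⁴/(ℏc)³; restore (ℏc)⁻³.
1 GeV⁴ → 1/(ℏc)³ × (1 GeV in J)⁴ = 2.10e37 J/m³.
Convert the energy scale: 860 keV⁴ = 8.60e-22 GeV⁴.
Result: 8.60e-22 × 2.10e37 = 1.80e16 J/m³.

1.80e16 J/m³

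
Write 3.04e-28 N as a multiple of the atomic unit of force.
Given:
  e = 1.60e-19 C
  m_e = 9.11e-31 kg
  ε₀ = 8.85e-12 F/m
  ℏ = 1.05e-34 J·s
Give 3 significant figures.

3.65e-21

atomic unit of force: F_au = E_h/a₀ = m_e²e⁶/((4πε₀)³ℏ⁴) = 8.33e-8 N.
3.04e-28 / 8.33e-8 = 3.65e-21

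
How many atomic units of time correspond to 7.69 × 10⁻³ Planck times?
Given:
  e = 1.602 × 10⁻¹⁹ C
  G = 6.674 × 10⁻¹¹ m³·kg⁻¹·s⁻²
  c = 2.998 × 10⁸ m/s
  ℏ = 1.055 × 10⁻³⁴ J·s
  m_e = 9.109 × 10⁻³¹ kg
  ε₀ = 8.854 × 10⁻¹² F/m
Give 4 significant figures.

Planck time: t_P = √(ℏG/c⁵) = 5.392 × 10⁻⁴⁴ s
atomic unit of time: τ_au = (4πε₀)²ℏ³/(m_e e⁴) = 2.423 × 10⁻¹⁷ s
7.69 × 10⁻³ × 5.392 × 10⁻⁴⁴ / 2.423 × 10⁻¹⁷ = 1.711 × 10⁻²⁹

1.711 × 10⁻²⁹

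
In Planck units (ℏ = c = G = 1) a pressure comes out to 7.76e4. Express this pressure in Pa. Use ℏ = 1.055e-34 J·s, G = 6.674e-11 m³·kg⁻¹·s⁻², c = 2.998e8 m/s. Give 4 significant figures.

3.595e118 Pa

One Planck pressure: p_P = c⁷/(ℏG²) = 4.632e113 Pa.
7.76e4 × 4.632e113 Pa = 3.595e118 Pa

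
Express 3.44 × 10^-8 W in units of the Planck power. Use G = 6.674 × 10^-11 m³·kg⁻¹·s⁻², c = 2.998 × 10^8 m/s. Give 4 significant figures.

9.480 × 10^-61

Planck power: P_P = c⁵/G = 3.629 × 10^52 W.
3.44 × 10^-8 / 3.629 × 10^52 = 9.480 × 10^-61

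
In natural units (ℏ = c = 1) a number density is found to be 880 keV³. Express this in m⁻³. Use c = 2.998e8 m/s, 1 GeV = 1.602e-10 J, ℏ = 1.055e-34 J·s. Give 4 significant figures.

1.143e32 m⁻³

Number density is [L]⁻³ = [E]³/(ℏc)³.
1 GeV³ → 1/(ℏc)³ × (1 GeV in J)³ = 1.299e47 m⁻³.
Convert the energy scale: 880 keV³ = 8.80e-16 GeV³.
Result: 8.80e-16 × 1.299e47 = 1.143e32 m⁻³.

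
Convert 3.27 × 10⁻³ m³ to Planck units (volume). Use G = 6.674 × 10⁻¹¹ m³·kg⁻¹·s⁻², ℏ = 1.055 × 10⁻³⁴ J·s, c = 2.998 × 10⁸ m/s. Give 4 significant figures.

7.742 × 10¹⁰¹

Planck volume: V_P = (ℏG/c³)^(3/2) = 4.224 × 10⁻¹⁰⁵ m³.
3.27 × 10⁻³ / 4.224 × 10⁻¹⁰⁵ = 7.742 × 10¹⁰¹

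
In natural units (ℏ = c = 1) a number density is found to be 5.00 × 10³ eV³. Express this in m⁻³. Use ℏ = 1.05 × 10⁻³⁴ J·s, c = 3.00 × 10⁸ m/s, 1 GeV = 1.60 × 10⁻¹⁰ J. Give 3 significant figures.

Number density is [L]⁻³ = [E]³/(ℏc)³.
1 GeV³ → 1/(ℏc)³ × (1 GeV in J)³ = 1.31 × 10⁴⁷ m⁻³.
Convert the energy scale: 5.00 × 10³ eV³ = 5.00 × 10⁻²⁴ GeV³.
Result: 5.00 × 10⁻²⁴ × 1.31 × 10⁴⁷ = 6.55 × 10²³ m⁻³.

6.55 × 10²³ m⁻³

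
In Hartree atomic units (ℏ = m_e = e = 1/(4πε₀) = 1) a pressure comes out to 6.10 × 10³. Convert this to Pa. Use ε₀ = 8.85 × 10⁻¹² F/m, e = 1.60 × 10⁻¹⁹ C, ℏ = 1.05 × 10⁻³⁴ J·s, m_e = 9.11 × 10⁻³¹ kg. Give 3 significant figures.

1.84 × 10¹⁷ Pa

One atomic unit of pressure: P_au = E_h/a₀³ = m_e⁴e¹⁰/((4πε₀)⁵ℏ⁸) = 3.01 × 10¹³ Pa.
6.10 × 10³ × 3.01 × 10¹³ Pa = 1.84 × 10¹⁷ Pa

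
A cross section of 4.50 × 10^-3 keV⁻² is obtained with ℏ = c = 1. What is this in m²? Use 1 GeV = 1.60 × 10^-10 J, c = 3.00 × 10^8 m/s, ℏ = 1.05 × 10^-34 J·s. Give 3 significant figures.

1.74 × 10^-22 m²

Area is [L]² = [E]⁻²·(ℏc)²; restore (ℏc)².
1 GeV⁻² → (ℏc)² × (1 GeV in J)⁻² = 3.88 × 10^-32 m².
Convert the energy scale: 4.50 × 10^-3 keV⁻² = 4.50 × 10^9 GeV⁻².
Result: 4.50 × 10^9 × 3.88 × 10^-32 = 1.74 × 10^-22 m².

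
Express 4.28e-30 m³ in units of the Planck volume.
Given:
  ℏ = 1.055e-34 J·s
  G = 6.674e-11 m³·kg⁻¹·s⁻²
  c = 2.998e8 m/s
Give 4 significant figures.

1.013e75

Planck volume: V_P = (ℏG/c³)^(3/2) = 4.224e-105 m³.
4.28e-30 / 4.224e-105 = 1.013e75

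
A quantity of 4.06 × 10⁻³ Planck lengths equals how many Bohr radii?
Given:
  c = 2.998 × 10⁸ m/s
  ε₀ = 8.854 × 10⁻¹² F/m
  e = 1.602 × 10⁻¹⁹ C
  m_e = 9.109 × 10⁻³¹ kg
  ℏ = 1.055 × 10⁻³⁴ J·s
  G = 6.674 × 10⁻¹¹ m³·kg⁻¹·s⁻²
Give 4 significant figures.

Planck length: ℓ_P = √(ℏG/c³) = 1.616 × 10⁻³⁵ m
Bohr radius: a₀ = 4πε₀ℏ²/(m_e e²) = 5.297 × 10⁻¹¹ m
4.06 × 10⁻³ × 1.616 × 10⁻³⁵ / 5.297 × 10⁻¹¹ = 1.239 × 10⁻²⁷

1.239 × 10⁻²⁷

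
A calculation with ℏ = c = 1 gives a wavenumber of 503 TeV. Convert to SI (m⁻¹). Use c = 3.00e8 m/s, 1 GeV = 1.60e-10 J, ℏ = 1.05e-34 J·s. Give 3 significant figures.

Inverse length is [E]/(ℏc).
1 GeV → 1/(ℏc) × (1 GeV in J) = 5.08e15 m⁻¹.
Convert the energy scale: 503 TeV = 5.03e5 GeV.
Result: 5.03e5 × 5.08e15 = 2.55e21 m⁻¹.

2.55e21 m⁻¹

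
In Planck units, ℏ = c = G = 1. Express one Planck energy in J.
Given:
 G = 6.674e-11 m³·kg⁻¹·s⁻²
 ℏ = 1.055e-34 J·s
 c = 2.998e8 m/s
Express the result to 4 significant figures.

The unique combination of the constants set to 1 with dimensions of energy is E_P = √(ℏc⁵/G).
  = √(3.828e18)
  = 1.957e9 J

1.957e9 J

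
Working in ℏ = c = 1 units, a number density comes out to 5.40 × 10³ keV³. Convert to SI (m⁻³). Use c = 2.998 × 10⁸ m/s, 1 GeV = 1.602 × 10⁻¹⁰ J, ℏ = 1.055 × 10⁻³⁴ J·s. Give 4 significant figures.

Number density is [L]⁻³ = [E]³/(ℏc)³.
1 GeV³ → 1/(ℏc)³ × (1 GeV in J)³ = 1.299 × 10⁴⁷ m⁻³.
Convert the energy scale: 5.40 × 10³ keV³ = 5.40 × 10⁻¹⁵ GeV³.
Result: 5.40 × 10⁻¹⁵ × 1.299 × 10⁴⁷ = 7.017 × 10³² m⁻³.

7.017 × 10³² m⁻³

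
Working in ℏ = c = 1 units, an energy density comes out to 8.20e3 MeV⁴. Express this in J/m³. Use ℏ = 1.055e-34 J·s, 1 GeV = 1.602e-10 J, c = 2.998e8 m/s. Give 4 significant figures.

1.707e29 J/m³

[E]/[L]³ = [E]⁴/(ℏc)³; restore (ℏc)⁻³.
1 GeV⁴ → 1/(ℏc)³ × (1 GeV in J)⁴ = 2.082e37 J/m³.
Convert the energy scale: 8.20e3 MeV⁴ = 8.20e-9 GeV⁴.
Result: 8.20e-9 × 2.082e37 = 1.707e29 J/m³.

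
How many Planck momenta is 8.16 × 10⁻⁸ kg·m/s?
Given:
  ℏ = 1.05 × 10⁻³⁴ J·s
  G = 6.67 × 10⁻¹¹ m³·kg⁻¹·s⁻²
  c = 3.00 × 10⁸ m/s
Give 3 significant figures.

Planck momentum: p_P = √(ℏc³/G) = 6.52 kg·m/s.
8.16 × 10⁻⁸ / 6.52 = 1.25 × 10⁻⁸

1.25 × 10⁻⁸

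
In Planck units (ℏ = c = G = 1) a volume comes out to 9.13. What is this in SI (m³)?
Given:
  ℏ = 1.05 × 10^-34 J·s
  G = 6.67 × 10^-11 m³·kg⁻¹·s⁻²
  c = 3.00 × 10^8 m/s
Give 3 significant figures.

One Planck volume: V_P = (ℏG/c³)^(3/2) = 4.18 × 10^-105 m³.
9.13 × 4.18 × 10^-105 m³ = 3.81 × 10^-104 m³

3.81 × 10^-104 m³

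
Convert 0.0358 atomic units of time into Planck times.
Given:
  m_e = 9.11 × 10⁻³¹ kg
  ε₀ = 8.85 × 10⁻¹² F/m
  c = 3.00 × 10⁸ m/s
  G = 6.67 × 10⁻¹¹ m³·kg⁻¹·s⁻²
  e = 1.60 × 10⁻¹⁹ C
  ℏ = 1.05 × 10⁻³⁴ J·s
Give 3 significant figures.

1.60 × 10²⁵

atomic unit of time: τ_au = (4πε₀)²ℏ³/(m_e e⁴) = 2.40 × 10⁻¹⁷ s
Planck time: t_P = √(ℏG/c⁵) = 5.37 × 10⁻⁴⁴ s
0.0358 × 2.40 × 10⁻¹⁷ / 5.37 × 10⁻⁴⁴ = 1.60 × 10²⁵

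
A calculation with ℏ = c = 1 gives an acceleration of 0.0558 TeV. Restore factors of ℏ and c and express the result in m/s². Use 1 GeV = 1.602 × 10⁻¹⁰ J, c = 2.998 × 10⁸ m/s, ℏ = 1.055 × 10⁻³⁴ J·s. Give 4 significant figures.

2.540 × 10³⁴ m/s²

Acceleration is [L]/[T]² = c·[E]/ℏ.
1 GeV → c/ℏ × (1 GeV in J) = 4.552 × 10³² m/s².
Convert the energy scale: 0.0558 TeV = 55.8 GeV.
Result: 55.8 × 4.552 × 10³² = 2.540 × 10³⁴ m/s².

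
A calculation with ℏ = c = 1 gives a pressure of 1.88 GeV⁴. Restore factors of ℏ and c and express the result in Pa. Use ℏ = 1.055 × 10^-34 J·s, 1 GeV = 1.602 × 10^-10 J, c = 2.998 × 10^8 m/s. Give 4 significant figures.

3.913 × 10^37 Pa

Pressure is [E]/[L]³ = [E]⁴/(ℏc)³.
1 GeV⁴ → 1/(ℏc)³ × (1 GeV in J)⁴ = 2.082 × 10^37 Pa.
Result: 1.88 × 2.082 × 10^37 = 3.913 × 10^37 Pa.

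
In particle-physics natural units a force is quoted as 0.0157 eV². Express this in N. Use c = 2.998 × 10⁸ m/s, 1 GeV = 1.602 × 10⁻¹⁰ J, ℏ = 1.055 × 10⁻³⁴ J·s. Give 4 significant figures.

1.274 × 10⁻¹⁴ N

Force is [E]/[L] = [E]²/(ℏc); restore (ℏc)⁻¹.
1 GeV² → 1/(ℏc) × (1 GeV in J)² = 8.114 × 10⁵ N.
Convert the energy scale: 0.0157 eV² = 1.57 × 10⁻²⁰ GeV².
Result: 1.57 × 10⁻²⁰ × 8.114 × 10⁵ = 1.274 × 10⁻¹⁴ N.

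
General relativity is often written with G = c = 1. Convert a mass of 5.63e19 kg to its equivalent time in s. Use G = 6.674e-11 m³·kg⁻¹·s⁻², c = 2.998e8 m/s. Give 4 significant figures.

1.394e-16 s

Mass → time via G/c³.
5.63e19 kg × (G/c³) = 1.394e-16 s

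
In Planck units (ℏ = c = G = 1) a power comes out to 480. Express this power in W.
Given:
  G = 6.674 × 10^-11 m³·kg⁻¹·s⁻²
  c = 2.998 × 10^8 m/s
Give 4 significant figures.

1.742 × 10^55 W

One Planck power: P_P = c⁵/G = 3.629 × 10^52 W.
480 × 3.629 × 10^52 W = 1.742 × 10^55 W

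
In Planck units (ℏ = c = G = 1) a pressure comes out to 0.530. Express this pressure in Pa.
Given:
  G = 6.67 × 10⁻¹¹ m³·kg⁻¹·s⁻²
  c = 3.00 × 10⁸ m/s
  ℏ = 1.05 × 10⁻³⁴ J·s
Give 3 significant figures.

One Planck pressure: p_P = c⁷/(ℏG²) = 4.68 × 10¹¹³ Pa.
0.530 × 4.68 × 10¹¹³ Pa = 2.48 × 10¹¹³ Pa

2.48 × 10¹¹³ Pa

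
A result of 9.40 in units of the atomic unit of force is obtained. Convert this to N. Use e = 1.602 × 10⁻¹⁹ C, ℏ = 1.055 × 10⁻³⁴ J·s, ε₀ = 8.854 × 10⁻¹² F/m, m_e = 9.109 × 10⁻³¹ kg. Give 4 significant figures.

One atomic unit of force: F_au = E_h/a₀ = m_e²e⁶/((4πε₀)³ℏ⁴) = 8.220 × 10⁻⁸ N.
9.40 × 8.220 × 10⁻⁸ N = 7.727 × 10⁻⁷ N

7.727 × 10⁻⁷ N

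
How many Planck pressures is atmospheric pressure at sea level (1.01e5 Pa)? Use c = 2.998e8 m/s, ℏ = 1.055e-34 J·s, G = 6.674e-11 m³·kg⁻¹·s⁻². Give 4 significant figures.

Planck pressure: p_P = c⁷/(ℏG²) = 4.632e113 Pa.
1.01e5 / 4.632e113 = 2.180e-109

2.180e-109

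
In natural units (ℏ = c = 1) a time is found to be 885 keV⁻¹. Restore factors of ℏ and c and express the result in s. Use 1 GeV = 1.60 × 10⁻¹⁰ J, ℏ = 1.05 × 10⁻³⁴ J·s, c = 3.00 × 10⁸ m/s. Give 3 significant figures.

5.81 × 10⁻¹⁶ s

A time is [E]⁻¹ in ℏ=c=1; restore one factor of ℏ.
1 GeV⁻¹ → ℏ × (1 GeV in J)⁻¹ = 6.56 × 10⁻²⁵ s.
Convert the energy scale: 885 keV⁻¹ = 8.85 × 10⁸ GeV⁻¹.
Result: 8.85 × 10⁸ × 6.56 × 10⁻²⁵ = 5.81 × 10⁻¹⁶ s.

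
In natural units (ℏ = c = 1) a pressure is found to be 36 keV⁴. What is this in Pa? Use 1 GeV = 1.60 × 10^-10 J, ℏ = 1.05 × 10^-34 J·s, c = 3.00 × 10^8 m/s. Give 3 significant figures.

Pressure is [E]/[L]³ = [E]⁴/(ℏc)³.
1 GeV⁴ → 1/(ℏc)³ × (1 GeV in J)⁴ = 2.10 × 10^37 Pa.
Convert the energy scale: 36 keV⁴ = 3.60 × 10^-23 GeV⁴.
Result: 3.60 × 10^-23 × 2.10 × 10^37 = 7.55 × 10^14 Pa.

7.55 × 10^14 Pa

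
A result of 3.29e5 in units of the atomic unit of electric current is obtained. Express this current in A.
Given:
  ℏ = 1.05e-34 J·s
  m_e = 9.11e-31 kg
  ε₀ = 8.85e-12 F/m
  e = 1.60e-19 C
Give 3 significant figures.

One atomic unit of electric current: I_au = e E_h/ℏ = m_e e⁵/((4πε₀)²ℏ³) = 6.67e-3 A.
3.29e5 × 6.67e-3 A = 2.20e3 A

2.20e3 A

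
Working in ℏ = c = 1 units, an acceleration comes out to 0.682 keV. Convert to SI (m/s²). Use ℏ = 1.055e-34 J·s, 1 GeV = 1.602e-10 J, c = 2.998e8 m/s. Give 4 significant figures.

Acceleration is [L]/[T]² = c·[E]/ℏ.
1 GeV → c/ℏ × (1 GeV in J) = 4.552e32 m/s².
Convert the energy scale: 0.682 keV = 6.82e-7 GeV.
Result: 6.82e-7 × 4.552e32 = 3.105e26 m/s².

3.105e26 m/s²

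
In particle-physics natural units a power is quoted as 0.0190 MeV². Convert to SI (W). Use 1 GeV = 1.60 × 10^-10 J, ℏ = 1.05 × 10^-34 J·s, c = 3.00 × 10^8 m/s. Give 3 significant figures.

Power is [E]/[T] = [E]²/ℏ.
1 GeV² → 1/ℏ × (1 GeV in J)² = 2.44 × 10^14 W.
Convert the energy scale: 0.0190 MeV² = 1.90 × 10^-8 GeV².
Result: 1.90 × 10^-8 × 2.44 × 10^14 = 4.63 × 10^6 W.

4.63 × 10^6 W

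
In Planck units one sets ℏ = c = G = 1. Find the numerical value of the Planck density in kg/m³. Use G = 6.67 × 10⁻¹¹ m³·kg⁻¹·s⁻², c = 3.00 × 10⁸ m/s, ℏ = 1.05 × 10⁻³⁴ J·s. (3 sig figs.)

5.20 × 10⁹⁶ kg/m³

ρ_P = c⁵/(ℏG²)
  = 2.43 × 10⁴² / 4.67 × 10⁻⁵⁵
  = 5.20 × 10⁹⁶ kg/m³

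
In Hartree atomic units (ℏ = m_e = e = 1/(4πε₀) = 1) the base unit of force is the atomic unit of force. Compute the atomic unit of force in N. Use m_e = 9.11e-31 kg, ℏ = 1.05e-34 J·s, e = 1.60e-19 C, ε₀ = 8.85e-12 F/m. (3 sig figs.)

F_au = E_h/a₀ = m_e²e⁶/((4πε₀)³ℏ⁴)
E_h = 4.38e-18 J
a₀ = 5.26e-11 m
E_h/a₀ = 8.33e-8 N

8.33e-8 N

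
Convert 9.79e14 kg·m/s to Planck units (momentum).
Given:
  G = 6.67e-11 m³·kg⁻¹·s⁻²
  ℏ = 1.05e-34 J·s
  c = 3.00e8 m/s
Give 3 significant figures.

1.50e14

Planck momentum: p_P = √(ℏc³/G) = 6.52 kg·m/s.
9.79e14 / 6.52 = 1.50e14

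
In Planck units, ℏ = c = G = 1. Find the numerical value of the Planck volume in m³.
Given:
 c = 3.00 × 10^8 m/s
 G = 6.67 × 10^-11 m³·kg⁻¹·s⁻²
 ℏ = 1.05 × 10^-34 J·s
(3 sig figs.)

Dimensional analysis gives V_P = (ℏG/c³)^(3/2).
  = √(1.75 × 10^-209)
  = 4.18 × 10^-105 m³

4.18 × 10^-105 m³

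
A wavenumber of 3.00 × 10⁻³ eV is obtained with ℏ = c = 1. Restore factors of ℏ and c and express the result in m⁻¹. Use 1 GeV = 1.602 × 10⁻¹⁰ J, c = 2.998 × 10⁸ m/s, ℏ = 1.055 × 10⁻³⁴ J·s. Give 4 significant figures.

Inverse length is [E]/(ℏc).
1 GeV → 1/(ℏc) × (1 GeV in J) = 5.065 × 10¹⁵ m⁻¹.
Convert the energy scale: 3.00 × 10⁻³ eV = 3.00 × 10⁻¹² GeV.
Result: 3.00 × 10⁻¹² × 5.065 × 10¹⁵ = 1.519 × 10⁴ m⁻¹.

1.519 × 10⁴ m⁻¹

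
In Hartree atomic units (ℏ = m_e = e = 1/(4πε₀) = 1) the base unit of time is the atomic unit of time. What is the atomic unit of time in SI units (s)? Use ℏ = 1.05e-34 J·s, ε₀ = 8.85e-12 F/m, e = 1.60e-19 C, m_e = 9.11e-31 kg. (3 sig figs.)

τ_au = (4πε₀)²ℏ³/(m_e e⁴)
E_h = 4.38e-18 J
ℏ/E_h = 2.40e-17 s

2.40e-17 s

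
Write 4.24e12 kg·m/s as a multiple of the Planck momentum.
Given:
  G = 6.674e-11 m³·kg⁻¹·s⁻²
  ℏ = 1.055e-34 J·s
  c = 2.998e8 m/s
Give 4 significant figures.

Planck momentum: p_P = √(ℏc³/G) = 6.527 kg·m/s.
4.24e12 / 6.527 = 6.497e11

6.497e11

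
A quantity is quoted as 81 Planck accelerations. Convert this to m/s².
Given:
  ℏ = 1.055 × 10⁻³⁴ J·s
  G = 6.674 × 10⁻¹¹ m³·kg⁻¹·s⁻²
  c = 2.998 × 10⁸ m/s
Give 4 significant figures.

4.504 × 10⁵³ m/s²

One Planck acceleration: a_P = √(c⁷/(ℏG)) = 5.560 × 10⁵¹ m/s².
81 × 5.560 × 10⁵¹ m/s² = 4.504 × 10⁵³ m/s²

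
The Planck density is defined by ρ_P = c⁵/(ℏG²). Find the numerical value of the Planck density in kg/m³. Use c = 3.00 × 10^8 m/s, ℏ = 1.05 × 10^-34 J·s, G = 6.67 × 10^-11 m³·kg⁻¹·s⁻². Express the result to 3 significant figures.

5.20 × 10^96 kg/m³

ρ_P = c⁵/(ℏG²)
  = 2.43 × 10^42 / 4.67 × 10^-55
  = 5.20 × 10^96 kg/m³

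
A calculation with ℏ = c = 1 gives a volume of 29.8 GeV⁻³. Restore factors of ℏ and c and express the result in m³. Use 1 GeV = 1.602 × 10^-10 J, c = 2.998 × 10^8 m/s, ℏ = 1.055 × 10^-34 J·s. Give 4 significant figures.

2.293 × 10^-46 m³

Volume is [L]³ = [E]⁻³·(ℏc)³.
1 GeV⁻³ → (ℏc)³ × (1 GeV in J)⁻³ = 7.696 × 10^-48 m³.
Result: 29.8 × 7.696 × 10^-48 = 2.293 × 10^-46 m³.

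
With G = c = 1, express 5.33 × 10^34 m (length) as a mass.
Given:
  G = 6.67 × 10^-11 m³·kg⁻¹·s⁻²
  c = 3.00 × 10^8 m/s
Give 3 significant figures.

7.19 × 10^61 kg

Length → mass via c²/G.
5.33 × 10^34 m × (c²/G) = 7.19 × 10^61 kg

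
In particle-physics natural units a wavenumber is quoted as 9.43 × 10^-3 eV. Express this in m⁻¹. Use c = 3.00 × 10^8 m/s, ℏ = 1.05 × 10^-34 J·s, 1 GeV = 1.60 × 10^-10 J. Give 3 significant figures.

4.79 × 10^4 m⁻¹

Inverse length is [E]/(ℏc).
1 GeV → 1/(ℏc) × (1 GeV in J) = 5.08 × 10^15 m⁻¹.
Convert the energy scale: 9.43 × 10^-3 eV = 9.43 × 10^-12 GeV.
Result: 9.43 × 10^-12 × 5.08 × 10^15 = 4.79 × 10^4 m⁻¹.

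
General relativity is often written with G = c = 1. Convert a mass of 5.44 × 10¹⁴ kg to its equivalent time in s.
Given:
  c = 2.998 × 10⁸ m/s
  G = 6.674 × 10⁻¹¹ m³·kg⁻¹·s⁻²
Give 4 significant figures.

Mass → time via G/c³.
5.44 × 10¹⁴ kg × (G/c³) = 1.347 × 10⁻²¹ s

1.347 × 10⁻²¹ s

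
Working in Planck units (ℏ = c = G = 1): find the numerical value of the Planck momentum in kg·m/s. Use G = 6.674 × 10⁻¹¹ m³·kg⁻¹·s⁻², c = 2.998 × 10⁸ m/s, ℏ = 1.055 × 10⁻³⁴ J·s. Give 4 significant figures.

6.527 kg·m/s

The unique combination of the constants set to 1 with dimensions of momentum is p_P = √(ℏc³/G).
  = √(42.60)
  = 6.527 kg·m/s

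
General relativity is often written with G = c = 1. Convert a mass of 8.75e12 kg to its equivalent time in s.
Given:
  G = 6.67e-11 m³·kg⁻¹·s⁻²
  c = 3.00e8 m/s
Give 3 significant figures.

Mass → time via G/c³.
8.75e12 kg × (G/c³) = 2.16e-23 s

2.16e-23 s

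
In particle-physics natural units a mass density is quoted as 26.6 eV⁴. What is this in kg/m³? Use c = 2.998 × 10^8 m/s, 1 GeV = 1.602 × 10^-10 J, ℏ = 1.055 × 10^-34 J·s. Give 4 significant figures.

Mass density is [E]/(c²[L]³) = [E]⁴/(ℏ³c⁵).
1 GeV⁴ → 1/(ℏ³c⁵) × (1 GeV in J)⁴ = 2.316 × 10^20 kg/m³.
Convert the energy scale: 26.6 eV⁴ = 2.66 × 10^-35 GeV⁴.
Result: 2.66 × 10^-35 × 2.316 × 10^20 = 6.161 × 10^-15 kg/m³.

6.161 × 10^-15 kg/m³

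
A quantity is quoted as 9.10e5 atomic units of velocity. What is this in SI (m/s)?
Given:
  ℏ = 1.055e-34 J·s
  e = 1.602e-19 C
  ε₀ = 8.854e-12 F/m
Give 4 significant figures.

1.990e12 m/s

One atomic unit of velocity: v_au = e²/(4πε₀ℏ) = 2.186e6 m/s.
9.10e5 × 2.186e6 m/s = 1.990e12 m/s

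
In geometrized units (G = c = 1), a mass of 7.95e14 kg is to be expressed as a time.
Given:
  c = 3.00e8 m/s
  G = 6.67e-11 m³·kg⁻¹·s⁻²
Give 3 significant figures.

1.96e-21 s

Mass → time via G/c³.
7.95e14 kg × (G/c³) = 1.96e-21 s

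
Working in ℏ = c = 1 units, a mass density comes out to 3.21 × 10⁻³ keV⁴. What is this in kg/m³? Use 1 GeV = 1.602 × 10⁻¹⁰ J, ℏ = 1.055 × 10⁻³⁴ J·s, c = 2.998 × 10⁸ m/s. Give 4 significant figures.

Mass density is [E]/(c²[L]³) = [E]⁴/(ℏ³c⁵).
1 GeV⁴ → 1/(ℏ³c⁵) × (1 GeV in J)⁴ = 2.316 × 10²⁰ kg/m³.
Convert the energy scale: 3.21 × 10⁻³ keV⁴ = 3.21 × 10⁻²⁷ GeV⁴.
Result: 3.21 × 10⁻²⁷ × 2.316 × 10²⁰ = 7.434 × 10⁻⁷ kg/m³.

7.434 × 10⁻⁷ kg/m³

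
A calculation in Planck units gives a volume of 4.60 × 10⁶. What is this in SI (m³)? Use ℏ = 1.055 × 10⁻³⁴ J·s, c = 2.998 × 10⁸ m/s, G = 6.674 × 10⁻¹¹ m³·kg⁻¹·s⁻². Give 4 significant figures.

One Planck volume: V_P = (ℏG/c³)^(3/2) = 4.224 × 10⁻¹⁰⁵ m³.
4.60 × 10⁶ × 4.224 × 10⁻¹⁰⁵ m³ = 1.943 × 10⁻⁹⁸ m³

1.943 × 10⁻⁹⁸ m³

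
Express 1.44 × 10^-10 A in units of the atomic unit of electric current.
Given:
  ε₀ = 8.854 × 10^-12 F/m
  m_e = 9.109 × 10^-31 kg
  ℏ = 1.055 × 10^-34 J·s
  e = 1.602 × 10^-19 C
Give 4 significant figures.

atomic unit of electric current: I_au = e E_h/ℏ = m_e e⁵/((4πε₀)²ℏ³) = 6.612 × 10^-3 A.
1.44 × 10^-10 / 6.612 × 10^-3 = 2.178 × 10^-8

2.178 × 10^-8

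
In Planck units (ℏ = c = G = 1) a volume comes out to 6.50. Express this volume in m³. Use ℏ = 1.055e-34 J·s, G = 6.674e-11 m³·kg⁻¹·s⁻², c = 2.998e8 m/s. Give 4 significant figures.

One Planck volume: V_P = (ℏG/c³)^(3/2) = 4.224e-105 m³.
6.50 × 4.224e-105 m³ = 2.746e-104 m³

2.746e-104 m³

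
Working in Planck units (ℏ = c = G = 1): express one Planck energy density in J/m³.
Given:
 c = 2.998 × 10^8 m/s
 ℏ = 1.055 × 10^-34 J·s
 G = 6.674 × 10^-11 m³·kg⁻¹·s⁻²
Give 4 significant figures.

Dimensional analysis gives u_P = c⁷/(ℏG²).
  = 2.177 × 10^59 / 4.699 × 10^-55
  = 4.632 × 10^113 J/m³

4.632 × 10^113 J/m³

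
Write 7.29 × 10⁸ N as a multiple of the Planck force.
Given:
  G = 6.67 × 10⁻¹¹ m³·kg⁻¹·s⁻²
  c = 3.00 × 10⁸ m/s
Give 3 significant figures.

6.00 × 10⁻³⁶

Planck force: F_P = c⁴/G = 1.21 × 10⁴⁴ N.
7.29 × 10⁸ / 1.21 × 10⁴⁴ = 6.00 × 10⁻³⁶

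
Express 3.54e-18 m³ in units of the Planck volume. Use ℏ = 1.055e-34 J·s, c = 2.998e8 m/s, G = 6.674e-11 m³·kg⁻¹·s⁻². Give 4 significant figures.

Planck volume: V_P = (ℏG/c³)^(3/2) = 4.224e-105 m³.
3.54e-18 / 4.224e-105 = 8.381e86

8.381e86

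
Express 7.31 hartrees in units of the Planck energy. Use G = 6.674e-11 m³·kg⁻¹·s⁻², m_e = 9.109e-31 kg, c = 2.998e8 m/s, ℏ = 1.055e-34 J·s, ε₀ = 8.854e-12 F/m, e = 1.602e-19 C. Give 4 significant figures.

hartree: E_h = m_e e⁴/(4πε₀ℏ)² = 4.354e-18 J
Planck energy: E_P = √(ℏc⁵/G) = 1.957e9 J
7.31 × 4.354e-18 / 1.957e9 = 1.627e-26

1.627e-26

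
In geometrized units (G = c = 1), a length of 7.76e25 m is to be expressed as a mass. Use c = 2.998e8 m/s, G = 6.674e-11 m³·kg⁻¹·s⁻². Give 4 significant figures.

Length → mass via c²/G.
7.76e25 m × (c²/G) = 1.045e53 kg

1.045e53 kg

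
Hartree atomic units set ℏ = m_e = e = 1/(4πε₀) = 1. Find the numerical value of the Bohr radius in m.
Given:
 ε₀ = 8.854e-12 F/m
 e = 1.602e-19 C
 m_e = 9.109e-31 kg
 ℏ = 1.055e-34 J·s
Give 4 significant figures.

From ℏ = m_e = e = 1/(4πε₀) = 1 the length scale is a₀ = 4πε₀ℏ²/(m_e e²).
  = 1.238e-78 / 2.338e-68
  = 5.297e-11 m

5.297e-11 m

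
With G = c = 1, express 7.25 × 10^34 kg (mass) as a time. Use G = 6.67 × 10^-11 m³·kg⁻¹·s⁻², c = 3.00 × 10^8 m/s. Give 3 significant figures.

0.179 s

Mass → time via G/c³.
7.25 × 10^34 kg × (G/c³) = 0.179 s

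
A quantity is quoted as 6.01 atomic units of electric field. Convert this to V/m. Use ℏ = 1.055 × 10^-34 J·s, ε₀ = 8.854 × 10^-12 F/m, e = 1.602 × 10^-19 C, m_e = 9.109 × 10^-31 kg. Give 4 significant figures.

3.084 × 10^12 V/m

One atomic unit of electric field: E_au = E_h/(e a₀) = m_e²e⁵/((4πε₀)³ℏ⁴) = 5.131 × 10^11 V/m.
6.01 × 5.131 × 10^11 V/m = 3.084 × 10^12 V/m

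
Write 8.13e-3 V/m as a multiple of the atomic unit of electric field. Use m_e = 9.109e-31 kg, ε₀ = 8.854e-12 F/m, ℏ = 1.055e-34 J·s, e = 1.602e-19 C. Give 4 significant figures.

1.585e-14

atomic unit of electric field: E_au = E_h/(e a₀) = m_e²e⁵/((4πε₀)³ℏ⁴) = 5.131e11 V/m.
8.13e-3 / 5.131e11 = 1.585e-14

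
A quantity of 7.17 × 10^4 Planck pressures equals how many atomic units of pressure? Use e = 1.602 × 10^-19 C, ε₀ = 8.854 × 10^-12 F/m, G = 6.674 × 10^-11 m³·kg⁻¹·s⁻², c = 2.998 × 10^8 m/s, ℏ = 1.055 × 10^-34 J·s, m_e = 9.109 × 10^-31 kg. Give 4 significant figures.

Planck pressure: p_P = c⁷/(ℏG²) = 4.632 × 10^113 Pa
atomic unit of pressure: P_au = E_h/a₀³ = m_e⁴e¹⁰/((4πε₀)⁵ℏ⁸) = 2.929 × 10^13 Pa
7.17 × 10^4 × 4.632 × 10^113 / 2.929 × 10^13 = 1.134 × 10^105

1.134 × 10^105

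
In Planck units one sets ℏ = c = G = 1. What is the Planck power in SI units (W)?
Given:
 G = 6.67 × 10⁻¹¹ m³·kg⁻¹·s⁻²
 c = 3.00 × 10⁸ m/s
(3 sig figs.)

3.64 × 10⁵² W

P_P = c⁵/G
  = 2.43 × 10⁴² / 6.67 × 10⁻¹¹
  = 3.64 × 10⁵² W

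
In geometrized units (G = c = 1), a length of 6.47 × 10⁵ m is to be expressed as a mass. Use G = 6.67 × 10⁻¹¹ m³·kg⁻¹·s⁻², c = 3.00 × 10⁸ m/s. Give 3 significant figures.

Length → mass via c²/G.
6.47 × 10⁵ m × (c²/G) = 8.73 × 10³² kg

8.73 × 10³² kg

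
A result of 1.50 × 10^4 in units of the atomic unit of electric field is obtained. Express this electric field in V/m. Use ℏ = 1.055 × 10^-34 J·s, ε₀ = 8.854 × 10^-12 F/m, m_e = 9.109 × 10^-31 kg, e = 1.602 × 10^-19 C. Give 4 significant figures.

One atomic unit of electric field: E_au = E_h/(e a₀) = m_e²e⁵/((4πε₀)³ℏ⁴) = 5.131 × 10^11 V/m.
1.50 × 10^4 × 5.131 × 10^11 V/m = 7.696 × 10^15 V/m

7.696 × 10^15 V/m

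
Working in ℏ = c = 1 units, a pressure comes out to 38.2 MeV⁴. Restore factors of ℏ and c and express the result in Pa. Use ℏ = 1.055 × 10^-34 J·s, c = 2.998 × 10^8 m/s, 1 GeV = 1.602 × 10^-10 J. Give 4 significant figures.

Pressure is [E]/[L]³ = [E]⁴/(ℏc)³.
1 GeV⁴ → 1/(ℏc)³ × (1 GeV in J)⁴ = 2.082 × 10^37 Pa.
Convert the energy scale: 38.2 MeV⁴ = 3.82 × 10^-11 GeV⁴.
Result: 3.82 × 10^-11 × 2.082 × 10^37 = 7.952 × 10^26 Pa.

7.952 × 10^26 Pa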